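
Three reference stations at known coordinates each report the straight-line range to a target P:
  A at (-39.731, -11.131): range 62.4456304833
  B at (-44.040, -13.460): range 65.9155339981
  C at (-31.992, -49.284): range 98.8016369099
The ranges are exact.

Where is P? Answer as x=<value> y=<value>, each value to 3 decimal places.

eq1: (x + 39.731)² + (y + 11.131)² = 62.4456304833²
eq2: (x + 44.040)² + (y + 13.460)² = 65.9155339981²
eq3: (x + 31.992)² + (y + 49.284)² = 98.8016369099²
eq2−eq3, eq2−eq1 (x²,y² cancel):
  24.096·x − 71.648·y = -4085.198314
  8.618·x + 4.658·y = 27.159178
det = 24.096·4.658 − -71.648·8.618 = 729.701632
x = (-4085.198314·4.658 − -71.648·27.159178) / 729.701632 = -23.410874
y = (24.096·27.159178 − -4085.198314·8.618) / 729.701632 = 49.144287

x=-23.411 y=49.144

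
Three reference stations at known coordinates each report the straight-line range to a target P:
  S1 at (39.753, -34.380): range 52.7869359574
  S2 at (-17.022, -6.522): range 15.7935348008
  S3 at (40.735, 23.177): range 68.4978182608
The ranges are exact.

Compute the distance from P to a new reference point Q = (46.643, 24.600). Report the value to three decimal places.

eq1: (x − 39.753)² + (y + 34.380)² = 52.7869359574²
eq2: (x + 17.022)² + (y + 6.522)² = 15.7935348008²
eq3: (x − 40.735)² + (y − 23.177)² = 68.4978182608²
eq2−eq3, eq2−eq1 (x²,y² cancel):
  115.514·x + 59.398·y = -2578.286779
  113.550·x − 55.716·y = -107.024425
det = 115.514·-55.716 − 59.398·113.550 = -13180.620924
x = (-2578.286779·-55.716 − 59.398·-107.024425) / -13180.620924 = -11.381016
y = (115.514·-107.024425 − -2578.286779·113.550) / -13180.620924 = -21.273781
|P − Q| = √((-11.381016 − 46.643)² + (-21.273781 − 24.600)²) = 73.967495

73.967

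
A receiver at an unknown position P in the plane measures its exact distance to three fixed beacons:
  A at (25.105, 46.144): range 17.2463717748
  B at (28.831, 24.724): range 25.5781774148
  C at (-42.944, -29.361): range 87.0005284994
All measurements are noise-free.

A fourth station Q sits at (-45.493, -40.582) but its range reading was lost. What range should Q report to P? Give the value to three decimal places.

eq1: (x − 25.105)² + (y − 46.144)² = 17.2463717748²
eq2: (x − 28.831)² + (y − 24.724)² = 25.5781774148²
eq3: (x + 42.944)² + (y + 29.361)² = 87.0005284994²
eq2−eq3, eq2−eq1 (x²,y² cancel):
  -143.550·x − 108.170·y = -5651.096079
  -7.452·x + 42.840·y = 1673.832844
det = -143.550·42.840 − -108.170·-7.452 = -6955.764840
x = (-5651.096079·42.840 − -108.170·1673.832844) / -6955.764840 = 8.774658
y = (-143.550·1673.832844 − -5651.096079·-7.452) / -6955.764840 = 40.598076
|P − Q| = √((8.774658 − -45.493)² + (40.598076 − -40.582)²) = 97.648264

97.648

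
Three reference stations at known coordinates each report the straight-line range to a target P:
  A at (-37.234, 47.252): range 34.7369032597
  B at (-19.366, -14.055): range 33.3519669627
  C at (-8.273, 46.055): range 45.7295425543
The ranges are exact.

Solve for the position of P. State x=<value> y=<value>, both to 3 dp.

x=-39.433 y=12.585

eq1: (x + 37.234)² + (y − 47.252)² = 34.7369032597²
eq2: (x + 19.366)² + (y + 14.055)² = 33.3519669627²
eq3: (x + 8.273)² + (y − 46.055)² = 45.7295425543²
eq3−eq2, eq3−eq1 (x²,y² cancel):
  -22.186·x − 120.220·y = -638.083211
  -57.922·x + 2.394·y = 2314.155320
det = -22.186·2.394 − -120.220·-57.922 = -7016.496124
x = (-638.083211·2.394 − -120.220·2314.155320) / -7016.496124 = -39.432813
y = (-22.186·2314.155320 − -638.083211·-57.922) / -7016.496124 = 12.584758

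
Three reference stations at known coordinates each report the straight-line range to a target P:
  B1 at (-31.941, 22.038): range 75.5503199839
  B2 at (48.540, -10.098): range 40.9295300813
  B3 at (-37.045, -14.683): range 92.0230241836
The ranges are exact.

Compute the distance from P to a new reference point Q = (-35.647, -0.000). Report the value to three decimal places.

84.472

eq1: (x + 31.941)² + (y − 22.038)² = 75.5503199839²
eq2: (x − 48.540)² + (y + 10.098)² = 40.9295300813²
eq3: (x + 37.045)² + (y + 14.683)² = 92.0230241836²
eq1−eq2, eq1−eq3 (x²,y² cancel):
  160.962·x − 64.272·y = 4984.824696
  -10.208·x − 73.442·y = -2678.364541
det = 160.962·-73.442 − -64.272·-10.208 = -12477.459780
x = (4984.824696·-73.442 − -64.272·-2678.364541) / -12477.459780 = 43.136933
y = (160.962·-2678.364541 − 4984.824696·-10.208) / -12477.459780 = 30.473336
|P − Q| = √((43.136933 − -35.647)² + (30.473336 − -0.000)²) = 84.472080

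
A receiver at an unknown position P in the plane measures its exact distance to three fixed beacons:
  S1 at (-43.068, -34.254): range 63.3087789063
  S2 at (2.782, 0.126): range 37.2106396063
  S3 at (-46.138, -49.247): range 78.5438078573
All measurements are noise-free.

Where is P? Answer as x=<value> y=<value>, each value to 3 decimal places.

eq1: (x + 43.068)² + (y + 34.254)² = 63.3087789063²
eq2: (x − 2.782)² + (y − 0.126)² = 37.2106396063²
eq3: (x + 46.138)² + (y + 49.247)² = 78.5438078573²
eq2−eq1, eq2−eq3 (x²,y² cancel):
  -91.700·x − 68.760·y = 397.063953
  -97.840·x − 98.746·y = -238.271400
det = -91.700·-98.746 − -68.760·-97.840 = 2327.529800
x = (397.063953·-98.746 − -68.760·-238.271400) / 2327.529800 = -23.884557
y = (-91.700·-238.271400 − 397.063953·-97.840) / 2327.529800 = 26.078388

x=-23.885 y=26.078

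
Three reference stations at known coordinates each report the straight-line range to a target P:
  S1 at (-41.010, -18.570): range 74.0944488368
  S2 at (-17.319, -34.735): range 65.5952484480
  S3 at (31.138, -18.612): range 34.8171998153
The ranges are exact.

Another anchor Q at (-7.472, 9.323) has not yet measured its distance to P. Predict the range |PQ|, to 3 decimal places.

32.810

eq1: (x + 41.010)² + (y + 18.570)² = 74.0944488368²
eq2: (x + 17.319)² + (y + 34.735)² = 65.5952484480²
eq3: (x − 31.138)² + (y + 18.612)² = 34.8171998153²
eq1−eq3, eq1−eq2 (x²,y² cancel):
  144.296·x − 0.084·y = 3567.066533
  47.382·x − 32.330·y = 667.053715
det = 144.296·-32.330 − -0.084·47.382 = -4661.109592
x = (3567.066533·-32.330 − -0.084·667.053715) / -4661.109592 = 24.729568
y = (144.296·667.053715 − 3567.066533·47.382) / -4661.109592 = 15.610352
|P − Q| = √((24.729568 − -7.472)² + (15.610352 − 9.323)²) = 32.809630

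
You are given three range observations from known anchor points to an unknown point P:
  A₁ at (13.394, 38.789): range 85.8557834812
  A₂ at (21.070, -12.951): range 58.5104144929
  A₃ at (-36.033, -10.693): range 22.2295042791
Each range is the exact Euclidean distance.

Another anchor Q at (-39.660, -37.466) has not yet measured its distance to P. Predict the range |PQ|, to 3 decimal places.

7.349

eq1: (x − 13.394)² + (y − 38.789)² = 85.8557834812²
eq2: (x − 21.070)² + (y + 12.951)² = 58.5104144929²
eq3: (x + 36.033)² + (y + 10.693)² = 22.2295042791²
eq3−eq2, eq3−eq1 (x²,y² cancel):
  114.206·x − 4.516·y = -3730.361781
  98.854·x + 98.964·y = -6605.796278
det = 114.206·98.964 − -4.516·98.854 = 11748.707248
x = (-3730.361781·98.964 − -4.516·-6605.796278) / 11748.707248 = -33.961464
y = (114.206·-6605.796278 − -3730.361781·98.854) / 11748.707248 = -32.825772
|P − Q| = √((-33.961464 − -39.660)² + (-32.825772 − -37.466)²) = 7.348811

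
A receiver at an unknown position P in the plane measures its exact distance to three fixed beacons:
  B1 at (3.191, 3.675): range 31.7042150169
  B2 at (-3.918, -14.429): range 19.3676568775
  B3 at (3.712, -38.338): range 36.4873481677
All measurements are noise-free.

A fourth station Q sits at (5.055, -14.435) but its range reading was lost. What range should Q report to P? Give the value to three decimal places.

28.337

eq1: (x − 3.191)² + (y − 3.675)² = 31.7042150169²
eq2: (x + 3.918)² + (y + 14.429)² = 19.3676568775²
eq3: (x − 3.712)² + (y + 38.338)² = 36.4873481677²
eq3−eq1, eq3−eq2 (x²,y² cancel):
  -1.042·x + 84.026·y = -1133.723756
  -15.260·x + 47.818·y = -303.813980
det = -1.042·47.818 − 84.026·-15.260 = 1232.410404
x = (-1133.723756·47.818 − 84.026·-303.813980) / 1232.410404 = -23.274819
y = (-1.042·-303.813980 − -1133.723756·-15.260) / 1232.410404 = -13.781164
|P − Q| = √((-23.274819 − 5.055)² + (-13.781164 − -14.435)²) = 28.337363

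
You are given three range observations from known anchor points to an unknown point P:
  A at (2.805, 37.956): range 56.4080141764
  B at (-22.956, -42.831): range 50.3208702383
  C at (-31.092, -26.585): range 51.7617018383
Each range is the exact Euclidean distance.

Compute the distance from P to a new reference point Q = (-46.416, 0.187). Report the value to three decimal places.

eq1: (x − 2.805)² + (y − 37.956)² = 56.4080141764²
eq2: (x + 22.956)² + (y + 42.831)² = 50.3208702383²
eq3: (x + 31.092)² + (y + 26.585)² = 51.7617018383²
eq2−eq3, eq2−eq1 (x²,y² cancel):
  -16.272·x + 32.492·y = -835.081604
  51.522·x + 161.574·y = -1562.620618
det = -16.272·161.574 − 32.492·51.522 = -4303.184952
x = (-835.081604·161.574 − 32.492·-1562.620618) / -4303.184952 = 19.556400
y = (-16.272·-1562.620618 − -835.081604·51.522) / -4303.184952 = -15.907296
|P − Q| = √((19.556400 − -46.416)² + (-15.907296 − 0.187)²) = 67.907171

67.907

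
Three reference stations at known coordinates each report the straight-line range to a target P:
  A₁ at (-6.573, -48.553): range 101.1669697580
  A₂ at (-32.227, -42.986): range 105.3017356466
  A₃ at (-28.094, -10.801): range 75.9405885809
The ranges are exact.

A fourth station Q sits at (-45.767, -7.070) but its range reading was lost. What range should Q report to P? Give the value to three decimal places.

85.261

eq1: (x + 6.573)² + (y + 48.553)² = 101.1669697580²
eq2: (x + 32.227)² + (y + 42.986)² = 105.3017356466²
eq3: (x + 28.094)² + (y + 10.801)² = 75.9405885809²
eq3−eq1, eq3−eq2 (x²,y² cancel):
  43.042·x − 75.504·y = -2973.119075
  -8.266·x − 64.370·y = -3341.041248
det = 43.042·-64.370 − -75.504·-8.266 = -3394.729604
x = (-2973.119075·-64.370 − -75.504·-3341.041248) / -3394.729604 = 17.934360
y = (43.042·-3341.041248 − -2973.119075·-8.266) / -3394.729604 = 49.600681
|P − Q| = √((17.934360 − -45.767)² + (49.600681 − -7.070)²) = 85.260949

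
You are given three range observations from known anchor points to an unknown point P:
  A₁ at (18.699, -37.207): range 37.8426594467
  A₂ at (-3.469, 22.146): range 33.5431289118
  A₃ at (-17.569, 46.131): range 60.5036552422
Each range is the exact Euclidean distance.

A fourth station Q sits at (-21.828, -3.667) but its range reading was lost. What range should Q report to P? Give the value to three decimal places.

44.160

eq1: (x − 18.699)² + (y + 37.207)² = 37.8426594467²
eq2: (x + 3.469)² + (y − 22.146)² = 33.5431289118²
eq3: (x + 17.569)² + (y − 46.131)² = 60.5036552422²
eq2−eq3, eq2−eq1 (x²,y² cancel):
  -28.200·x + 47.970·y = -601.291155
  44.336·x − 118.706·y = 924.608796
det = -28.200·-118.706 − 47.970·44.336 = 1220.711280
x = (-601.291155·-118.706 − 47.970·924.608796) / 1220.711280 = 22.137408
y = (-28.200·924.608796 − -601.291155·44.336) / 1220.711280 = 0.479128
|P − Q| = √((22.137408 − -21.828)² + (0.479128 − -3.667)²) = 44.160474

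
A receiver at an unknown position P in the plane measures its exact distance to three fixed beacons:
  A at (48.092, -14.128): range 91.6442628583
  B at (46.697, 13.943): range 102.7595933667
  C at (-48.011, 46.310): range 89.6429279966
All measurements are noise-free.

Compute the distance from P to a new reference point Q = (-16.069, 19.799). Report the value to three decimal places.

66.709

eq1: (x − 48.092)² + (y + 14.128)² = 91.6442628583²
eq2: (x − 46.697)² + (y − 13.943)² = 102.7595933667²
eq3: (x + 48.011)² + (y − 46.310)² = 89.6429279966²
eq1−eq3, eq1−eq2 (x²,y² cancel):
  -192.206·x + 120.876·y = 2300.047748
  -2.790·x + 56.142·y = -2298.286904
det = -192.206·56.142 − 120.876·-2.790 = -10453.585212
x = (2300.047748·56.142 − 120.876·-2298.286904) / -10453.585212 = -38.927985
y = (-192.206·-2298.286904 − 2300.047748·-2.790) / -10453.585212 = -42.871575
|P − Q| = √((-38.927985 − -16.069)² + (-42.871575 − 19.799)²) = 66.709326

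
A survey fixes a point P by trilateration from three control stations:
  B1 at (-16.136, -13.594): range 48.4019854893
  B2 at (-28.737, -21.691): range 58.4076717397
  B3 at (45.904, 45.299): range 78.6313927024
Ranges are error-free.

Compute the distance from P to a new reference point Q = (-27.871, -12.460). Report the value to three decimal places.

eq1: (x + 16.136)² + (y + 13.594)² = 48.4019854893²
eq2: (x + 28.737)² + (y + 21.691)² = 58.4076717397²
eq3: (x − 45.904)² + (y − 45.299)² = 78.6313927024²
eq3−eq2, eq3−eq1 (x²,y² cancel):
  -149.282·x − 133.980·y = -91.422167
  -124.080·x − 117.786·y = 126.134434
det = -149.282·-117.786 − -133.980·-124.080 = 959.091252
x = (-91.422167·-117.786 − -133.980·126.134434) / 959.091252 = 28.847873
y = (-149.282·126.134434 − -91.422167·-124.080) / 959.091252 = -31.460263
|P − Q| = √((28.847873 − -27.871)² + (-31.460263 − -12.460)²) = 59.816725

59.817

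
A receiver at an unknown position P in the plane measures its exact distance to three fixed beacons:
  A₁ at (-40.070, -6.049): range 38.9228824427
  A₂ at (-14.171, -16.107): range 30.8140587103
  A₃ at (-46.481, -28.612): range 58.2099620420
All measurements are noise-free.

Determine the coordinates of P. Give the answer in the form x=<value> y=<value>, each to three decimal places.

x=-6.560 y=13.752

eq1: (x + 40.070)² + (y + 6.049)² = 38.9228824427²
eq2: (x + 14.171)² + (y + 16.107)² = 30.8140587103²
eq3: (x + 46.481)² + (y + 28.612)² = 58.2099620420²
eq3−eq2, eq3−eq1 (x²,y² cancel):
  64.620·x + 25.010·y = -79.983748
  12.822·x + 45.126·y = 536.474299
det = 64.620·45.126 − 25.010·12.822 = 2595.363900
x = (-79.983748·45.126 − 25.010·536.474299) / 2595.363900 = -6.560378
y = (64.620·536.474299 − -79.983748·12.822) / 2595.363900 = 13.752415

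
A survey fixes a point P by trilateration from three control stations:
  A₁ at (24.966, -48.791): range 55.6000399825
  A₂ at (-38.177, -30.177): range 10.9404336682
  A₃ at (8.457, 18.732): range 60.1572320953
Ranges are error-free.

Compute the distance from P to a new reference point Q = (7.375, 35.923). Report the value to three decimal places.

74.182

eq1: (x − 24.966)² + (y + 48.791)² = 55.6000399825²
eq2: (x + 38.177)² + (y + 30.177)² = 10.9404336682²
eq3: (x − 8.457)² + (y − 18.732)² = 60.1572320953²
eq1−eq2, eq1−eq3 (x²,y² cancel):
  -126.286·x + 37.228·y = 2335.943178
  -33.018·x + 135.046·y = -3108.982291
det = -126.286·135.046 − 37.228·-33.018 = -15825.225052
x = (2335.943178·135.046 − 37.228·-3108.982291) / -15825.225052 = -27.247699
y = (-126.286·-3108.982291 − 2335.943178·-33.018) / -15825.225052 = -29.683566
|P − Q| = √((-27.247699 − 7.375)² + (-29.683566 − 35.923)²) = 74.181890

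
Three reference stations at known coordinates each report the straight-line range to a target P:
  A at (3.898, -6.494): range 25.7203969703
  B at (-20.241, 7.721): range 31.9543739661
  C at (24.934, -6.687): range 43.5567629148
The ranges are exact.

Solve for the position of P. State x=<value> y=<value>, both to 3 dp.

x=-15.112 y=-23.819

eq1: (x − 3.898)² + (y + 6.494)² = 25.7203969703²
eq2: (x + 20.241)² + (y − 7.721)² = 31.9543739661²
eq3: (x − 24.934)² + (y + 6.687)² = 43.5567629148²
eq1−eq3, eq1−eq2 (x²,y² cancel):
  42.072·x − 0.386·y = -626.598890
  -48.278·x + 28.430·y = 52.402287
det = 42.072·28.430 − -0.386·-48.278 = 1177.471652
x = (-626.598890·28.430 − -0.386·52.402287) / 1177.471652 = -15.112023
y = (42.072·52.402287 − -626.598890·-48.278) / 1177.471652 = -23.819064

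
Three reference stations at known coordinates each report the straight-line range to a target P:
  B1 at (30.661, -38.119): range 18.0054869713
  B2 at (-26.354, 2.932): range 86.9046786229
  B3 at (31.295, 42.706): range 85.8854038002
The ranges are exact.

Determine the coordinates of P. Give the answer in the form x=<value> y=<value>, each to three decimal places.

x=48.352 y=-41.469

eq1: (x − 30.661)² + (y + 38.119)² = 18.0054869713²
eq2: (x + 26.354)² + (y − 2.932)² = 86.9046786229²
eq3: (x − 31.295)² + (y − 42.706)² = 85.8854038002²
eq3−eq2, eq3−eq1 (x²,y² cancel):
  -115.298·x − 79.548·y = -2276.170102
  -1.268·x − 161.650·y = 6642.080646
det = -115.298·-161.650 − -79.548·-1.268 = 18537.054836
x = (-2276.170102·-161.650 − -79.548·6642.080646) / 18537.054836 = 48.352186
y = (-115.298·6642.080646 − -2276.170102·-1.268) / 18537.054836 = -41.468551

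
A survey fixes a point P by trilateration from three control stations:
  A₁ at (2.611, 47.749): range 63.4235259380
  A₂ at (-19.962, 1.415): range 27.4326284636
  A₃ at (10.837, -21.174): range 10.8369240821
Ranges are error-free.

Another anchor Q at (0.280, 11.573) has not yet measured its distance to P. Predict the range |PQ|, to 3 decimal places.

27.265

eq1: (x − 2.611)² + (y − 47.749)² = 63.4235259380²
eq2: (x + 19.962)² + (y − 1.415)² = 27.4326284636²
eq3: (x − 10.837)² + (y + 21.174)² = 10.8369240821²
eq2−eq1, eq2−eq3 (x²,y² cancel):
  45.146·x + 92.668·y = -1383.693885
  61.598·x − 45.178·y = 800.405357
det = 45.146·-45.178 − 92.668·61.598 = -7747.769452
x = (-1383.693885·-45.178 − 92.668·800.405357) / -7747.769452 = 1.504877
y = (45.146·800.405357 − -1383.693885·61.598) / -7747.769452 = -15.664880
|P − Q| = √((1.504877 − 0.280)² + (-15.664880 − 11.573)²) = 27.265407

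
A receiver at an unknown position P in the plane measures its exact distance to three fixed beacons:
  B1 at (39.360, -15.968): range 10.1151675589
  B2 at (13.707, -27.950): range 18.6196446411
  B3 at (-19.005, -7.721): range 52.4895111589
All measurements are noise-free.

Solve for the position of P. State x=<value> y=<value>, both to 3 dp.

eq1: (x − 39.360)² + (y + 15.968)² = 10.1151675589²
eq2: (x − 13.707)² + (y + 27.950)² = 18.6196446411²
eq3: (x + 19.005)² + (y + 7.721)² = 52.4895111589²
eq1−eq3, eq1−eq2 (x²,y² cancel):
  -116.730·x + 16.494·y = -4036.214925
  -51.306·x − 23.964·y = -1079.476827
det = -116.730·-23.964 − 16.494·-51.306 = 3643.558884
x = (-4036.214925·-23.964 − 16.494·-1079.476827) / 3643.558884 = 31.433208
y = (-116.730·-1079.476827 − -4036.214925·-51.306) / 3643.558884 = -22.251517

x=31.433 y=-22.252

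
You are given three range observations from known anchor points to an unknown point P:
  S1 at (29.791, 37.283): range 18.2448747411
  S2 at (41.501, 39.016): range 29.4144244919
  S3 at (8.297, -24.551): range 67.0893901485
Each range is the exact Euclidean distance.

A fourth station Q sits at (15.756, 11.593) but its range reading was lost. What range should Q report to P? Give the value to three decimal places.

eq1: (x − 29.791)² + (y − 37.283)² = 18.2448747411²
eq2: (x − 41.501)² + (y − 39.016)² = 29.4144244919²
eq3: (x − 8.297)² + (y + 24.551)² = 67.0893901485²
eq1−eq2, eq1−eq3 (x²,y² cancel):
  23.420·x + 3.466·y = 434.722573
  -42.988·x − 123.668·y = -5774.044776
det = 23.420·-123.668 − 3.466·-42.988 = -2747.308152
x = (434.722573·-123.668 − 3.466·-5774.044776) / -2747.308152 = 12.284182
y = (23.420·-5774.044776 − 434.722573·-42.988) / -2747.308152 = 42.419804
|P − Q| = √((12.284182 − 15.756)² + (42.419804 − 11.593)²) = 31.021692

31.022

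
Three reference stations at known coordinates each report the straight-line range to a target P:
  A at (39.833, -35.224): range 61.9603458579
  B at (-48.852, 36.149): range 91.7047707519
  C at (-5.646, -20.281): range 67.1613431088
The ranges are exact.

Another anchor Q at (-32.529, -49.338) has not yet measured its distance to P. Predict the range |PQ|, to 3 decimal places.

eq1: (x − 39.833)² + (y + 35.224)² = 61.9603458579²
eq2: (x + 48.852)² + (y − 36.149)² = 91.7047707519²
eq3: (x + 5.646)² + (y + 20.281)² = 67.1613431088²
eq3−eq2, eq3−eq1 (x²,y² cancel):
  -86.412·x + 112.860·y = -649.047142
  90.958·x − 29.886·y = 3055.763337
det = -86.412·-29.886 − 112.860·90.958 = -7683.010848
x = (-649.047142·-29.886 − 112.860·3055.763337) / -7683.010848 = 42.363083
y = (-86.412·3055.763337 − -649.047142·90.958) / -7683.010848 = 26.684668
|P − Q| = √((42.363083 − -32.529)² + (26.684668 − -49.338)²) = 106.715838

106.716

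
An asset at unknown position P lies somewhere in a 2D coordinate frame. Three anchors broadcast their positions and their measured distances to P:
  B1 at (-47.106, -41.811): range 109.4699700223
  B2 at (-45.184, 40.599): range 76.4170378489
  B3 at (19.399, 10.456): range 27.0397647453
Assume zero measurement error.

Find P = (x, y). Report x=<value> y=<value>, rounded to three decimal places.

eq1: (x + 47.106)² + (y + 41.811)² = 109.4699700223²
eq2: (x + 45.184)² + (y − 40.599)² = 76.4170378489²
eq3: (x − 19.399)² + (y − 10.456)² = 27.0397647453²
eq2−eq3, eq2−eq1 (x²,y² cancel):
  129.166·x − 60.286·y = 1904.191276
  -3.844·x − 164.820·y = -5866.848363
det = 129.166·-164.820 − -60.286·-3.844 = -21520.879504
x = (1904.191276·-164.820 − -60.286·-5866.848363) / -21520.879504 = 31.018139
y = (129.166·-5866.848363 − 1904.191276·-3.844) / -21520.879504 = 34.872070

x=31.018 y=34.872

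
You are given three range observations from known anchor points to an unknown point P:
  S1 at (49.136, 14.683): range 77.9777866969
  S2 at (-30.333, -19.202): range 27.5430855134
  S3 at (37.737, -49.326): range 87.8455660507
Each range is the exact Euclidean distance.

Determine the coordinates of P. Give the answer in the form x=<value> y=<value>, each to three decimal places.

x=-28.579 y=8.285

eq1: (x − 49.136)² + (y − 14.683)² = 77.9777866969²
eq2: (x + 30.333)² + (y + 19.202)² = 27.5430855134²
eq3: (x − 37.737)² + (y + 49.326)² = 87.8455660507²
eq1−eq3, eq1−eq2 (x²,y² cancel):
  -22.798·x − 128.018·y = -409.109797
  -158.938·x − 67.770·y = 3980.784367
det = -22.798·-67.770 − -128.018·-158.938 = -18801.904424
x = (-409.109797·-67.770 − -128.018·3980.784367) / -18801.904424 = -28.578883
y = (-22.798·3980.784367 − -409.109797·-158.938) / -18801.904424 = 8.285172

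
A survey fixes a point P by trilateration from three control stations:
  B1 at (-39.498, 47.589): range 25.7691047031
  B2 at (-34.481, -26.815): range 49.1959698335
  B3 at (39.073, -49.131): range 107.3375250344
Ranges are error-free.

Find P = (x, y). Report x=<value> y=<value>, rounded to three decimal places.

eq1: (x + 39.498)² + (y − 47.589)² = 25.7691047031²
eq2: (x + 34.481)² + (y + 26.815)² = 49.1959698335²
eq3: (x − 39.073)² + (y + 49.131)² = 107.3375250344²
eq2−eq1, eq2−eq3 (x²,y² cancel):
  -10.034·x + 148.808·y = 3673.018030
  147.108·x − 44.632·y = -7068.529929
det = -10.034·-44.632 − 148.808·147.108 = -21443.009776
x = (3673.018030·-44.632 − 148.808·-7068.529929) / -21443.009776 = -41.408350
y = (-10.034·-7068.529929 − 3673.018030·147.108) / -21443.009776 = 21.890803

x=-41.408 y=21.891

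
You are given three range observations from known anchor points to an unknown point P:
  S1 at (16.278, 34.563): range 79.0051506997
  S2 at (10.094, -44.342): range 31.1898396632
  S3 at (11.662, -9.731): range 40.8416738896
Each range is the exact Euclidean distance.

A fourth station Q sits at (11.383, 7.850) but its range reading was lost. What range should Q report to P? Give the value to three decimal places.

eq1: (x − 16.278)² + (y − 34.563)² = 79.0051506997²
eq2: (x − 10.094)² + (y + 44.342)² = 31.1898396632²
eq3: (x − 11.662)² + (y + 9.731)² = 40.8416738896²
eq3−eq2, eq3−eq1 (x²,y² cancel):
  -3.136·x − 69.222·y = 2532.643423
  9.232·x + 88.588·y = -3344.891863
det = -3.136·88.588 − -69.222·9.232 = 361.245536
x = (2532.643423·88.588 − -69.222·-3344.891863) / 361.245536 = -19.870942
y = (-3.136·-3344.891863 − 2532.643423·9.232) / 361.245536 = -35.687038
|P − Q| = √((-19.870942 − 11.383)² + (-35.687038 − 7.850)²) = 53.593680

53.594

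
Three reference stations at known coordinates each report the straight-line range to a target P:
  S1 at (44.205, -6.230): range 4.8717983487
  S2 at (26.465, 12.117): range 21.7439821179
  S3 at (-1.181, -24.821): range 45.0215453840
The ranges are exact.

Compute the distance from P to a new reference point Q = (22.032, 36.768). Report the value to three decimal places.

eq1: (x − 44.205)² + (y + 6.230)² = 4.8717983487²
eq2: (x − 26.465)² + (y − 12.117)² = 21.7439821179²
eq3: (x + 1.181)² + (y + 24.821)² = 45.0215453840²
eq1−eq3, eq1−eq2 (x²,y² cancel):
  -90.772·x − 37.182·y = -3378.623253
  -35.480·x + 36.694·y = -1594.743350
det = -90.772·36.694 − -37.182·-35.480 = -4650.005128
x = (-3378.623253·36.694 − -37.182·-1594.743350) / -4650.005128 = 39.413064
y = (-90.772·-1594.743350 − -3378.623253·-35.480) / -4650.005128 = -5.351497
|P − Q| = √((39.413064 − 22.032)² + (-5.351497 − 36.768)²) = 45.564827

45.565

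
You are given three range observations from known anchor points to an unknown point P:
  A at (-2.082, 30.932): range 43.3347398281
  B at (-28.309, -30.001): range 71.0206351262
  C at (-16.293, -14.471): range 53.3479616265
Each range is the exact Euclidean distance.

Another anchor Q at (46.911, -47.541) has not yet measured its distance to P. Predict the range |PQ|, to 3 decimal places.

eq1: (x + 2.082)² + (y − 30.932)² = 43.3347398281²
eq2: (x + 28.309)² + (y + 30.001)² = 71.0206351262²
eq3: (x + 16.293)² + (y + 14.471)² = 53.3479616265²
eq1−eq2, eq1−eq3 (x²,y² cancel):
  -52.454·x − 121.866·y = -2425.694804
  -28.422·x − 90.806·y = -1454.356992
det = -52.454·-90.806 − -121.866·-28.422 = 1299.462472
x = (-2425.694804·-90.806 − -121.866·-1454.356992) / 1299.462472 = 33.114441
y = (-52.454·-1454.356992 − -2425.694804·-28.422) / 1299.462472 = 5.651371
|P − Q| = √((33.114441 − 46.911)² + (5.651371 − -47.541)²) = 54.952464

54.952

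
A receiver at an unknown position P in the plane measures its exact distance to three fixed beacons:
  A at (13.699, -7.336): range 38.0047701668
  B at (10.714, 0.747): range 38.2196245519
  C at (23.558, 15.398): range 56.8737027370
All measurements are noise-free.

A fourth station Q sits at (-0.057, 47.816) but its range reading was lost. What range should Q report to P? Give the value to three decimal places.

69.032

eq1: (x − 13.699)² + (y + 7.336)² = 38.0047701668²
eq2: (x − 10.714)² + (y − 0.747)² = 38.2196245519²
eq3: (x − 23.558)² + (y − 15.398)² = 56.8737027370²
eq3−eq1, eq3−eq2 (x²,y² cancel):
  -19.718·x − 45.468·y = 1239.657237
  -25.688·x − 29.302·y = 1097.148399
det = -19.718·-29.302 − -45.468·-25.688 = -590.205148
x = (1239.657237·-29.302 − -45.468·1097.148399) / -590.205148 = -22.976260
y = (-19.718·1097.148399 − 1239.657237·-25.688) / -590.205148 = -17.300329
|P − Q| = √((-22.976260 − -0.057)² + (-17.300329 − 47.816)²) = 69.032085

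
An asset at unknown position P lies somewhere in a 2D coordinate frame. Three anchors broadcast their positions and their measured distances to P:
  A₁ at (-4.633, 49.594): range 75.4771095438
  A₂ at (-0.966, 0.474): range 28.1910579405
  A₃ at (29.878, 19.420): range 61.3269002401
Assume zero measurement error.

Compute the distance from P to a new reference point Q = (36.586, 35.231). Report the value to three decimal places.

eq1: (x + 4.633)² + (y − 49.594)² = 75.4771095438²
eq2: (x + 0.966)² + (y − 0.474)² = 28.1910579405²
eq3: (x − 29.878)² + (y − 19.420)² = 61.3269002401²
eq2−eq3, eq2−eq1 (x²,y² cancel):
  61.688·x + 37.892·y = -1697.579493
  -7.334·x + 98.240·y = -2422.186624
det = 61.688·98.240 − 37.892·-7.334 = 6338.129048
x = (-1697.579493·98.240 − 37.892·-2422.186624) / 6338.129048 = -11.831364
y = (61.688·-2422.186624 − -1697.579493·-7.334) / 6338.129048 = -25.539066
|P − Q| = √((-11.831364 − 36.586)² + (-25.539066 − 35.231)²) = 77.699692

77.700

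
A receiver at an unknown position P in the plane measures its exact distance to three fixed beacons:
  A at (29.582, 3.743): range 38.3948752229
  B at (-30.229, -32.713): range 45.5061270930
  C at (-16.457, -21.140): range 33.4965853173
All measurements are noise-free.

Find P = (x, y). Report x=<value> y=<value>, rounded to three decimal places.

x=15.270 y=-31.885

eq1: (x − 29.582)² + (y − 3.743)² = 38.3948752229²
eq2: (x + 30.229)² + (y + 32.713)² = 45.5061270930²
eq3: (x + 16.457)² + (y + 21.140)² = 33.4965853173²
eq1−eq2, eq1−eq3 (x²,y² cancel):
  -119.622·x − 72.912·y = 498.186877
  -92.078·x − 49.766·y = 180.772891
det = -119.622·-49.766 − -72.912·-92.078 = -760.482684
x = (498.186877·-49.766 − -72.912·180.772891) / -760.482684 = 15.269585
y = (-119.622·180.772891 − 498.186877·-92.078) / -760.482684 = -31.884535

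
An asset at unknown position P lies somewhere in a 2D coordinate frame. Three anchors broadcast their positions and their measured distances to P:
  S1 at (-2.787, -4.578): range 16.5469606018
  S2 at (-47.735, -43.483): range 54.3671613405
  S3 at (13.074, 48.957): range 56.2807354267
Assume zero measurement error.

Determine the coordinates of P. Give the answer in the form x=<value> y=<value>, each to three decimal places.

eq1: (x + 2.787)² + (y + 4.578)² = 16.5469606018²
eq2: (x + 47.735)² + (y + 43.483)² = 54.3671613405²
eq3: (x − 13.074)² + (y − 48.957)² = 56.2807354267²
eq2−eq1, eq2−eq3 (x²,y² cancel):
  89.896·x + 77.810·y = -1458.689734
  121.618·x + 184.880·y = -1813.417137
det = 89.896·184.880 − 77.810·121.618 = 7156.875900
x = (-1458.689734·184.880 − 77.810·-1813.417137) / 7156.875900 = -17.966019
y = (89.896·-1813.417137 − -1458.689734·121.618) / 7156.875900 = 2.009813

x=-17.966 y=2.010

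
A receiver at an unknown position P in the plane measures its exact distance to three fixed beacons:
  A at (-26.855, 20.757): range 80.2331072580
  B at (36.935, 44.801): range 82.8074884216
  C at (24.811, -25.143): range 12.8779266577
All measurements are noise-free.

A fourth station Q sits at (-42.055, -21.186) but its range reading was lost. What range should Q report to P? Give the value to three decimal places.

72.193

eq1: (x + 26.855)² + (y − 20.757)² = 80.2331072580²
eq2: (x − 36.935)² + (y − 44.801)² = 82.8074884216²
eq3: (x − 24.811)² + (y + 25.143)² = 12.8779266577²
eq2−eq1, eq2−eq3 (x²,y² cancel):
  -127.580·x − 48.088·y = -1799.551114
  -24.248·x − 139.888·y = 4567.671488
det = -127.580·-139.888 − -48.088·-24.248 = 16680.873216
x = (-1799.551114·-139.888 − -48.088·4567.671488) / 16680.873216 = 28.259060
y = (-127.580·4567.671488 − -1799.551114·-24.248) / 16680.873216 = -37.550735
|P − Q| = √((28.259060 − -42.055)² + (-37.550735 − -21.186)²) = 72.193293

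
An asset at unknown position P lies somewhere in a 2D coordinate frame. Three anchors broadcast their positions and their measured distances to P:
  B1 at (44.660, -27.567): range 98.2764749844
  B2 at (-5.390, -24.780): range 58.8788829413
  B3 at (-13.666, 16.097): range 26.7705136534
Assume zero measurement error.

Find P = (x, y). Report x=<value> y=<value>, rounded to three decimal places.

eq1: (x − 44.660)² + (y + 27.567)² = 98.2764749844²
eq2: (x + 5.390)² + (y + 24.780)² = 58.8788829413²
eq3: (x + 13.666)² + (y − 16.097)² = 26.7705136534²
eq1−eq3, eq1−eq2 (x²,y² cancel):
  -116.652·x + 87.328·y = 6633.023010
  -100.100·x + 5.574·y = 4080.188090
det = -116.652·5.574 − 87.328·-100.100 = 8091.314552
x = (6633.023010·5.574 − 87.328·4080.188090) / 8091.314552 = -39.467282
y = (-116.652·4080.188090 − 6633.023010·-100.100) / 8091.314552 = 23.235224

x=-39.467 y=23.235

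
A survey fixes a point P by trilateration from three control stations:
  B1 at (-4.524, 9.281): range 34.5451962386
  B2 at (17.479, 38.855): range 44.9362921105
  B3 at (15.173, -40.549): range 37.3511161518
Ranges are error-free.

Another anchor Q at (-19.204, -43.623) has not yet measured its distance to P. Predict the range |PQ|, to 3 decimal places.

60.085

eq1: (x + 4.524)² + (y − 9.281)² = 34.5451962386²
eq2: (x − 17.479)² + (y − 38.855)² = 44.9362921105²
eq3: (x − 15.173)² + (y + 40.549)² = 37.3511161518²
eq3−eq1, eq3−eq2 (x²,y² cancel):
  -39.394·x + 99.660·y = -1566.102498
  4.612·x + 158.808·y = -683.379335
det = -39.394·158.808 − 99.660·4.612 = -6715.714272
x = (-1566.102498·158.808 − 99.660·-683.379335) / -6715.714272 = 26.892749
y = (-39.394·-683.379335 − -1566.102498·4.612) / -6715.714272 = -5.084181
|P − Q| = √((26.892749 − -19.204)² + (-5.084181 − -43.623)²) = 60.084531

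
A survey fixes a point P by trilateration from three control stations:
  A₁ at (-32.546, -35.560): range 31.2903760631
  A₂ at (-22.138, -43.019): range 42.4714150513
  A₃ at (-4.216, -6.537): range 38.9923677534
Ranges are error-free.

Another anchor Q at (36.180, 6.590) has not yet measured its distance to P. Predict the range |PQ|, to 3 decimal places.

eq1: (x + 32.546)² + (y + 35.560)² = 31.2903760631²
eq2: (x + 22.138)² + (y + 43.019)² = 42.4714150513²
eq3: (x + 4.216)² + (y + 6.537)² = 38.9923677534²
eq3−eq2, eq3−eq1 (x²,y² cancel):
  -35.844·x − 72.964·y = 1996.802027
  -56.660·x − 58.046·y = 2804.565800
det = -35.844·-58.046 − -72.964·-56.660 = -2053.539416
x = (1996.802027·-58.046 − -72.964·2804.565800) / -2053.539416 = -43.206363
y = (-35.844·2804.565800 − 1996.802027·-56.660) / -2053.539416 = -6.141565
|P − Q| = √((-43.206363 − 36.180)² + (-6.141565 − 6.590)²) = 80.400792

80.401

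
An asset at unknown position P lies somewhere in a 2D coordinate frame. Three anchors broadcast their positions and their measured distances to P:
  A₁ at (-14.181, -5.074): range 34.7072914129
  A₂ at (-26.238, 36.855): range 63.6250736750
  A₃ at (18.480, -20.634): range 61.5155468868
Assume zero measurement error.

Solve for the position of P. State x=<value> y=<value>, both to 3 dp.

x=-42.911 y=-24.547

eq1: (x + 14.181)² + (y + 5.074)² = 34.7072914129²
eq2: (x + 26.238)² + (y − 36.855)² = 63.6250736750²
eq3: (x − 18.480)² + (y + 20.634)² = 61.5155468868²
eq3−eq2, eq3−eq1 (x²,y² cancel):
  -89.436·x + 114.978·y = 1015.463822
  -65.322·x + 31.120·y = 2039.140313
det = -89.436·31.120 − 114.978·-65.322 = 4727.344596
x = (1015.463822·31.120 − 114.978·2039.140313) / 4727.344596 = -42.910991
y = (-89.436·2039.140313 − 1015.463822·-65.322) / 4727.344596 = -24.546640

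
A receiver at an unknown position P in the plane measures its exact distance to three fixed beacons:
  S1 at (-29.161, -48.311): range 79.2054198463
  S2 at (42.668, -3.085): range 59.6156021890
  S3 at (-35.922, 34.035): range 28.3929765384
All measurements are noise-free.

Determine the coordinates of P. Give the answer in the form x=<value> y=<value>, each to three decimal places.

eq1: (x + 29.161)² + (y + 48.311)² = 79.2054198463²
eq2: (x − 42.668)² + (y + 3.085)² = 59.6156021890²
eq3: (x + 35.922)² + (y − 34.035)² = 28.3929765384²
eq1−eq3, eq1−eq2 (x²,y² cancel):
  -13.522·x + 164.692·y = 4731.792083
  143.658·x + 90.452·y = 1365.237316
det = -13.522·90.452 − 164.692·143.658 = -24882.415280
x = (4731.792083·90.452 − 164.692·1365.237316) / -24882.415280 = -8.164657
y = (-13.522·1365.237316 − 4731.792083·143.658) / -24882.415280 = 28.060802

x=-8.165 y=28.061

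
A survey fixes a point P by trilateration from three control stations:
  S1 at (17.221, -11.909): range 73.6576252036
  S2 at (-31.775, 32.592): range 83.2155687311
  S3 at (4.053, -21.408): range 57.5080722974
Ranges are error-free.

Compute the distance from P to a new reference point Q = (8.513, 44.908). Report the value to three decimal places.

109.000

eq1: (x − 17.221)² + (y + 11.909)² = 73.6576252036²
eq2: (x + 31.775)² + (y − 32.592)² = 83.2155687311²
eq3: (x − 4.053)² + (y + 21.408)² = 57.5080722974²
eq3−eq1, eq3−eq2 (x²,y² cancel):
  26.336·x + 18.998·y = -2154.609522
  -71.656·x + 108.000·y = -2020.492684
det = 26.336·108.000 − 18.998·-71.656 = 4205.608688
x = (-2154.609522·108.000 − 18.998·-2020.492684) / 4205.608688 = -46.203183
y = (26.336·-2020.492684 − -2154.609522·-71.656) / 4205.608688 = -49.363222
|P − Q| = √((-46.203183 − 8.513)² + (-49.363222 − 44.908)²) = 108.999651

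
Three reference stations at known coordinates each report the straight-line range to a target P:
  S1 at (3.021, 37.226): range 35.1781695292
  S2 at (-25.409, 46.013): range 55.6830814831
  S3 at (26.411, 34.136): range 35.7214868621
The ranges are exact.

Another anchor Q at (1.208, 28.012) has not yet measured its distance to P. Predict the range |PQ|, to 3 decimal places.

26.687

eq1: (x − 3.021)² + (y − 37.226)² = 35.1781695292²
eq2: (x + 25.409)² + (y − 46.013)² = 55.6830814831²
eq3: (x − 26.411)² + (y − 34.136)² = 35.7214868621²
eq3−eq2, eq3−eq1 (x²,y² cancel):
  -103.640·x + 23.754·y = -924.574907
  -46.780·x + 6.180·y = -429.384888
det = -103.640·6.180 − 23.754·-46.780 = 470.716920
x = (-924.574907·6.180 − 23.754·-429.384888) / 470.716920 = 9.529582
y = (-103.640·-429.384888 − -924.574907·-46.780) / 470.716920 = 2.655175
|P − Q| = √((9.529582 − 1.208)² + (2.655175 − 28.012)²) = 26.687400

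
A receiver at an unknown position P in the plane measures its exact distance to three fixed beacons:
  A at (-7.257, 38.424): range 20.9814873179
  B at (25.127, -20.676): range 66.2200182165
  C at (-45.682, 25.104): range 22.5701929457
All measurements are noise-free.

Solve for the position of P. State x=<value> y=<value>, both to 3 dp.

x=-23.116 y=24.686

eq1: (x + 7.257)² + (y − 38.424)² = 20.9814873179²
eq2: (x − 25.127)² + (y + 20.676)² = 66.2200182165²
eq3: (x + 45.682)² + (y − 25.104)² = 22.5701929457²
eq3−eq1, eq3−eq2 (x²,y² cancel):
  76.850·x + 26.640·y = -1118.797315
  141.618·x − 91.560·y = -5533.870038
det = 76.850·-91.560 − 26.640·141.618 = -10809.089520
x = (-1118.797315·-91.560 − 26.640·-5533.870038) / -10809.089520 = -23.115673
y = (76.850·-5533.870038 − -1118.797315·141.618) / -10809.089520 = 24.686267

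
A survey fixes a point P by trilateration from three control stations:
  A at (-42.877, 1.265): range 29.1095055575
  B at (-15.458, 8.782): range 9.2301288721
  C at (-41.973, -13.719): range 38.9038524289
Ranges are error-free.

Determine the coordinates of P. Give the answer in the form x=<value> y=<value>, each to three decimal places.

eq1: (x + 42.877)² + (y − 1.265)² = 29.1095055575²
eq2: (x + 15.458)² + (y − 8.782)² = 9.2301288721²
eq3: (x + 41.973)² + (y + 13.719)² = 38.9038524289²
eq1−eq3, eq1−eq2 (x²,y² cancel):
  1.808·x − 29.968·y = -556.240084
  54.838·x + 15.034·y = -761.796031
det = 1.808·15.034 − -29.968·54.838 = 1670.566656
x = (-556.240084·15.034 − -29.968·-761.796031) / 1670.566656 = -18.671519
y = (1.808·-761.796031 − -556.240084·54.838) / 1670.566656 = 17.434663

x=-18.672 y=17.435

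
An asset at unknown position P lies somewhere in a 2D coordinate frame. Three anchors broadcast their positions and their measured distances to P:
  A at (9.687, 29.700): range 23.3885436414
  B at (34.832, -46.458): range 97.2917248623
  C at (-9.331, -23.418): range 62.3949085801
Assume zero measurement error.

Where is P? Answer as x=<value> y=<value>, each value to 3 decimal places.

x=-11.804 y=38.928

eq1: (x − 9.687)² + (y − 29.700)² = 23.3885436414²
eq2: (x − 34.832)² + (y + 46.458)² = 97.2917248623²
eq3: (x + 9.331)² + (y + 23.418)² = 62.3949085801²
eq1−eq2, eq1−eq3 (x²,y² cancel):
  50.290·x − 152.316·y = -6522.969734
  -38.036·x − 106.236·y = -3686.558327
det = 50.290·-106.236 − -152.316·-38.036 = -11136.099816
x = (-6522.969734·-106.236 − -152.316·-3686.558327) / -11136.099816 = -11.804168
y = (50.290·-3686.558327 − -6522.969734·-38.036) / -11136.099816 = 38.927874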